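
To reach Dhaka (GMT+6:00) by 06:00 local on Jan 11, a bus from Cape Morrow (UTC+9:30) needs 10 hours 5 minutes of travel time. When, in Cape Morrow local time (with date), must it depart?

Target arrival in UTC: 06:00 − 6:00 = 00:00 on Jan 11.
Subtract 10 hours and 5 minutes → departure 13:55 UTC on Jan 10.
Cape Morrow is UTC+9:30: 13:55 + 9:30 = 23:25 on Jan 10.

23:25 on Jan 10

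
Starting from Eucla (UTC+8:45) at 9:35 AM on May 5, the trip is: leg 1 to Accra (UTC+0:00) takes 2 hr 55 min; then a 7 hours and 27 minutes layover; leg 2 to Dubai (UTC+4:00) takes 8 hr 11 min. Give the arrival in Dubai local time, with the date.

Convert departure to UTC: 9:35 AM − 8:45 = 12:50 AM UTC on May 5.
Add 2 hours 55 minutes leg 1 → 3:45 AM UTC.
Add 7 hours and 27 minutes layover in Accra → 11:12 AM UTC.
Add 8 hours and 11 minutes leg 2 → 7:23 PM UTC.
Dubai is UTC+4:00, so local arrival = 7:23 PM + 4:00 = 11:23 PM on May 5.

11:23 PM on May 5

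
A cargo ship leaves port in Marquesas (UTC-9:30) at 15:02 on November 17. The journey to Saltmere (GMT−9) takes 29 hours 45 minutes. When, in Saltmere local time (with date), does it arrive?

21:17 on Nov 18

Convert departure to UTC: 15:02 + 9:30 = 00:32 UTC on Nov 18.
Add 29 hours 45 minutes travel time → 06:17 UTC (Nov 19).
Saltmere is UTC−9:00, so local arrival = 06:17 − 9:00 = 21:17 on Nov 18.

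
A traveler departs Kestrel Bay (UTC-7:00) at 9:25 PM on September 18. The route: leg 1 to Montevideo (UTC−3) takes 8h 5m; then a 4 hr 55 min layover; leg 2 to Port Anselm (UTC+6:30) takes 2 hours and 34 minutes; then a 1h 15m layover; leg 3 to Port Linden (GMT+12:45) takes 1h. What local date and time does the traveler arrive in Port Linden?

10:59 AM on September 20

Convert departure to UTC: 9:25 PM + 7:00 = 4:25 AM UTC on Sep 19.
Add 8 hours and 5 minutes leg 1 → 12:30 PM UTC.
Add 4 hours 55 minutes layover in Montevideo → 5:25 PM UTC.
Add 2 hours and 34 minutes leg 2 → 7:59 PM UTC.
Add 1 hour and 15 minutes layover in Port Anselm → 9:14 PM UTC.
Add 1 hour leg 3 → 10:14 PM UTC.
Port Linden is UTC+12:45, so local arrival = 10:14 PM + 12:45 = 10:59 AM on Sep 20.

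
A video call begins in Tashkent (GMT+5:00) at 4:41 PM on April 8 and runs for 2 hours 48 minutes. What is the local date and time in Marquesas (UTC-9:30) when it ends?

4:59 AM on Apr 8

Convert start to UTC: 4:41 PM − 5:00 = 11:41 AM UTC on Apr 8.
Add 2 hours and 48 minutes duration → 2:29 PM UTC.
Marquesas is UTC−9:30, so local end time = 2:29 PM − 9:30 = 4:59 AM on Apr 8.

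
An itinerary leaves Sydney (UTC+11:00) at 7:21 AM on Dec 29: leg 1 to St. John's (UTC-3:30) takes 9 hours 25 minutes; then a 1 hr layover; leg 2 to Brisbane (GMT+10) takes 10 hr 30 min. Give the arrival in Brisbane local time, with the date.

Convert departure to UTC: 7:21 AM − 11:00 = 8:21 PM UTC on Dec 28.
Add 9 hours and 25 minutes leg 1 → 5:46 AM UTC (Dec 29).
Add 1 hour layover in St. John's → 6:46 AM UTC.
Add 10 hours 30 minutes leg 2 → 5:16 PM UTC.
Brisbane is UTC+10:00, so local arrival = 5:16 PM + 10:00 = 3:16 AM on Dec 30.

3:16 AM on Dec 30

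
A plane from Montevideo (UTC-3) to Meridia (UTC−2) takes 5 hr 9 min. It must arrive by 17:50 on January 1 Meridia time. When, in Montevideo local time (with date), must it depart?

Target arrival in UTC: 17:50 + 2:00 = 19:50 on Jan 1.
Subtract 5 hours 9 minutes → departure 14:41 UTC on Jan 1.
Montevideo is UTC−3:00: 14:41 − 3:00 = 11:41 on Jan 1.

11:41 on January 1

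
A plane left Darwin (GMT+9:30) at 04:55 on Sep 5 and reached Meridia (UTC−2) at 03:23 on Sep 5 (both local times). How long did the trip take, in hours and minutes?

Meridia is 11:30 behind Darwin.
Clock-face elapsed time (ignoring zones) is −1 hour 32 minutes.
Actual elapsed = −1 hour 32 minutes + 11:30 = 9 hours 58 minutes.

9 hours 58 minutes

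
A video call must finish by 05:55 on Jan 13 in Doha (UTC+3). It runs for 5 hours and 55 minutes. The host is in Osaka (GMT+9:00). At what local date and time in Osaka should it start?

06:00 on January 13

Target end time in UTC: 05:55 − 3:00 = 02:55 on Jan 13.
Subtract 5 hours 55 minutes → start 21:00 UTC on Jan 12.
Osaka is UTC+9:00: 21:00 + 9:00 = 06:00 on Jan 13.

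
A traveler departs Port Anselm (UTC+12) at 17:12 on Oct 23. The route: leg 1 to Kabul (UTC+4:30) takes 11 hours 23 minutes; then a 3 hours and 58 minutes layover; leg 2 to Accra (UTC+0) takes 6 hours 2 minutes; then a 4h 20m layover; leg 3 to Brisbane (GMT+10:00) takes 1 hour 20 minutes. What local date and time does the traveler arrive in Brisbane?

Convert departure to UTC: 17:12 − 12:00 = 05:12 UTC on Oct 23.
Add 11 hours 23 minutes leg 1 → 16:35 UTC.
Add 3 hours and 58 minutes layover in Kabul → 20:33 UTC.
Add 6 hours 2 minutes leg 2 → 02:35 UTC (Oct 24).
Add 4 hours 20 minutes layover in Accra → 06:55 UTC.
Add 1 hour 20 minutes leg 3 → 08:15 UTC.
Brisbane is UTC+10:00, so local arrival = 08:15 + 10:00 = 18:15 on Oct 24.

18:15 on Oct 24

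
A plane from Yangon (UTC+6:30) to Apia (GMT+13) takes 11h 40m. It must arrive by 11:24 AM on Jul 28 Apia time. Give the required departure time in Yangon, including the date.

Target arrival in UTC: 11:24 AM − 13:00 = 10:24 PM on Jul 27.
Subtract 11 hours and 40 minutes → departure 10:44 AM UTC on Jul 27.
Yangon is UTC+6:30: 10:44 AM + 6:30 = 5:14 PM on Jul 27.

5:14 PM on Jul 27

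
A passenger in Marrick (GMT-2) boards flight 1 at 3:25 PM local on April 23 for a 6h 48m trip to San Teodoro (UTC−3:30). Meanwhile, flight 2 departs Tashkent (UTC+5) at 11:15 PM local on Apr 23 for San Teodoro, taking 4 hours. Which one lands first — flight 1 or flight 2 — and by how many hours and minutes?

the second, by 1 hour 58 minutes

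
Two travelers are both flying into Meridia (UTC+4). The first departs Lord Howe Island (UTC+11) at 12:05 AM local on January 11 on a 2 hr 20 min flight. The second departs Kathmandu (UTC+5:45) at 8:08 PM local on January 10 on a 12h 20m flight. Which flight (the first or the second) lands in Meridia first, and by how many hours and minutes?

Flight 1 in UTC: 12:05 AM − 11:00 = 1:05 PM on Jan 10.
+2 hours 20 minutes → arrive 3:25 PM UTC on Jan 10.
Flight 2 in UTC: 8:08 PM − 5:45 = 2:23 PM on Jan 10.
+12 hours and 20 minutes → arrive 2:43 AM UTC on Jan 11.
Flight 1 lands earlier by 11 hours 18 minutes.

the first, by 11 hours 18 minutes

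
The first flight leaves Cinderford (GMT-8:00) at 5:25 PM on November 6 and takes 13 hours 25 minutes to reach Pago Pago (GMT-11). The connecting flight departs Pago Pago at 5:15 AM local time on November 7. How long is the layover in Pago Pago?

Convert departure to UTC: 5:25 PM + 8:00 = 1:25 AM UTC on Nov 7.
Add 13 hours 25 minutes flight time → 2:50 PM UTC.
Pago Pago is UTC−11:00, so local arrival = 2:50 PM − 11:00 = 3:50 AM on Nov 7.
Layover = 5:15 AM − 3:50 AM = 1 hour 25 minutes.

1 hour 25 minutes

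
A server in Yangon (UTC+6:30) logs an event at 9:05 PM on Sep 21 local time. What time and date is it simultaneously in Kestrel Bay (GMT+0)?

In UTC: 9:05 PM − 6:30 = 2:35 PM on Sep 21.
Kestrel Bay is UTC+0, so it is 2:35 PM on Sep 21.

2:35 PM on Sep 21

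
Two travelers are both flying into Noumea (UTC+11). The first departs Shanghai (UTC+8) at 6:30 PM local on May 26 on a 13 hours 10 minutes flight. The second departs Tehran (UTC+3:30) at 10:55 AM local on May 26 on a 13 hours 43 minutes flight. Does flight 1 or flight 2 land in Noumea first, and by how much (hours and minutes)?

Flight 1 in UTC: 6:30 PM − 8:00 = 10:30 AM on May 26.
+13 hours and 10 minutes → arrive 11:40 PM UTC on May 26.
Flight 2 in UTC: 10:55 AM − 3:30 = 7:25 AM on May 26.
+13 hours and 43 minutes → arrive 9:08 PM UTC on May 26.
Flight 2 lands earlier by 2 hours 32 minutes.

the second, by 2 hours 32 minutes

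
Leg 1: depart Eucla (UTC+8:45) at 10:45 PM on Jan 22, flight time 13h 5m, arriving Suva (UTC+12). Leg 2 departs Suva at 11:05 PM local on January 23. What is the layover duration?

8 hours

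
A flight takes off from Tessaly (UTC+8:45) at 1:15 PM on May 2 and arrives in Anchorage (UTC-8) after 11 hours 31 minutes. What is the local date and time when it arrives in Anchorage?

8:01 AM on May 2

Convert departure to UTC: 1:15 PM − 8:45 = 4:30 AM UTC on May 2.
Add 11 hours 31 minutes travel time → 4:01 PM UTC.
Anchorage is UTC−8:00, so local arrival = 4:01 PM − 8:00 = 8:01 AM on May 2.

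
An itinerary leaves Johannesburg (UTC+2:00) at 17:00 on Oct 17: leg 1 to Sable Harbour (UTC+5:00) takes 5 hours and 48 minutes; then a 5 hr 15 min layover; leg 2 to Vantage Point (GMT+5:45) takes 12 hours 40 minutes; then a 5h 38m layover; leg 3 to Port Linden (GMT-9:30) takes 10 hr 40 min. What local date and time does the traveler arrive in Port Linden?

21:31 on Oct 18

Convert departure to UTC: 17:00 − 2:00 = 15:00 UTC on Oct 17.
Add 5 hours and 48 minutes leg 1 → 20:48 UTC.
Add 5 hours 15 minutes layover in Sable Harbour → 02:03 UTC (Oct 18).
Add 12 hours 40 minutes leg 2 → 14:43 UTC.
Add 5 hours and 38 minutes layover in Vantage Point → 20:21 UTC.
Add 10 hours 40 minutes leg 3 → 07:01 UTC (Oct 19).
Port Linden is UTC−9:30, so local arrival = 07:01 − 9:30 = 21:31 on Oct 18.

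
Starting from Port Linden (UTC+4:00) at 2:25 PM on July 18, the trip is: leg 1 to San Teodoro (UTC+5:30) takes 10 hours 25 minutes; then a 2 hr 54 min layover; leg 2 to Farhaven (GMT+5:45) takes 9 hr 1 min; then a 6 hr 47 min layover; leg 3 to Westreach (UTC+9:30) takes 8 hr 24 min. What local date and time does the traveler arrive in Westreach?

9:26 AM on July 20

Convert departure to UTC: 2:25 PM − 4:00 = 10:25 AM UTC on Jul 18.
Add 10 hours 25 minutes leg 1 → 8:50 PM UTC.
Add 2 hours and 54 minutes layover in San Teodoro → 11:44 PM UTC.
Add 9 hours 1 minute leg 2 → 8:45 AM UTC (Jul 19).
Add 6 hours 47 minutes layover in Farhaven → 3:32 PM UTC.
Add 8 hours and 24 minutes leg 3 → 11:56 PM UTC.
Westreach is UTC+9:30, so local arrival = 11:56 PM + 9:30 = 9:26 AM on Jul 20.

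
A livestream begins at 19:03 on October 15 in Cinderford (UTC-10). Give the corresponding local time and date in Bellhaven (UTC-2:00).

03:03 on Oct 16

Bellhaven is 8:00 ahead of Cinderford.
Shift by the zone difference: 19:03 + 8:00 = 03:03 on Oct 16 in Bellhaven.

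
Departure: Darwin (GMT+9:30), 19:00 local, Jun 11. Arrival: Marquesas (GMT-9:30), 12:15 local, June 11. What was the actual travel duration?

12 hours 15 minutes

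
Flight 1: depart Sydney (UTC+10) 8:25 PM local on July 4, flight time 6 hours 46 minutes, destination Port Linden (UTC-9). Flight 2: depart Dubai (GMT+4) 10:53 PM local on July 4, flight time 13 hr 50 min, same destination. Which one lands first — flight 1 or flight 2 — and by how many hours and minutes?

Flight 1 in UTC: 8:25 PM − 10:00 = 10:25 AM on Jul 4.
+6 hours 46 minutes → arrive 5:11 PM UTC on Jul 4.
Flight 2 in UTC: 10:53 PM − 4:00 = 6:53 PM on Jul 4.
+13 hours and 50 minutes → arrive 8:43 AM UTC on Jul 5.
Flight 1 lands earlier by 15 hours 32 minutes.

the first, by 15 hours 32 minutes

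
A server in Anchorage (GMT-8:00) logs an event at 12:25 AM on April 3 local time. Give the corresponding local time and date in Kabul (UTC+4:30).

In UTC: 12:25 AM + 8:00 = 8:25 AM on Apr 3.
Kabul is UTC+4:30: 8:25 AM + 4:30 = 12:55 PM on Apr 3.

12:55 PM on April 3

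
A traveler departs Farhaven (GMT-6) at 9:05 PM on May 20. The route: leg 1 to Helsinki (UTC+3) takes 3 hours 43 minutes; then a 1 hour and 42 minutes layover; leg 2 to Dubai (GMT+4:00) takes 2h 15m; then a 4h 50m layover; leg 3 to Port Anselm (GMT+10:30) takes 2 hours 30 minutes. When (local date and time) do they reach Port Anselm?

4:35 AM on May 22

Convert departure to UTC: 9:05 PM + 6:00 = 3:05 AM UTC on May 21.
Add 3 hours and 43 minutes leg 1 → 6:48 AM UTC.
Add 1 hour 42 minutes layover in Helsinki → 8:30 AM UTC.
Add 2 hours 15 minutes leg 2 → 10:45 AM UTC.
Add 4 hours 50 minutes layover in Dubai → 3:35 PM UTC.
Add 2 hours 30 minutes leg 3 → 6:05 PM UTC.
Port Anselm is UTC+10:30, so local arrival = 6:05 PM + 10:30 = 4:35 AM on May 22.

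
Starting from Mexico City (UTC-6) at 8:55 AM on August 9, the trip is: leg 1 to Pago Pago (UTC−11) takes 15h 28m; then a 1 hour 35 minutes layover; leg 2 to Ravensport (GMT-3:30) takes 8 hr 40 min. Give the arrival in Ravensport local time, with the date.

1:08 PM on August 10

Convert departure to UTC: 8:55 AM + 6:00 = 2:55 PM UTC on Aug 9.
Add 15 hours and 28 minutes leg 1 → 6:23 AM UTC (Aug 10).
Add 1 hour and 35 minutes layover in Pago Pago → 7:58 AM UTC.
Add 8 hours and 40 minutes leg 2 → 4:38 PM UTC.
Ravensport is UTC−3:30, so local arrival = 4:38 PM − 3:30 = 1:08 PM on Aug 10.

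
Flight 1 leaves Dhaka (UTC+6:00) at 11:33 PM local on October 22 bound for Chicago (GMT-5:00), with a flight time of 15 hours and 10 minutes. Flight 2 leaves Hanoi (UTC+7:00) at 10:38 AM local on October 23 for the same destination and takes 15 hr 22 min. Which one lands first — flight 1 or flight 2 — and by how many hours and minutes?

the first, by 10 hours 17 minutes

Flight 1 in UTC: 11:33 PM − 6:00 = 5:33 PM on Oct 22.
+15 hours and 10 minutes → arrive 8:43 AM UTC on Oct 23.
Flight 2 in UTC: 10:38 AM − 7:00 = 3:38 AM on Oct 23.
+15 hours 22 minutes → arrive 7:00 PM UTC on Oct 23.
Flight 1 lands earlier by 10 hours 17 minutes.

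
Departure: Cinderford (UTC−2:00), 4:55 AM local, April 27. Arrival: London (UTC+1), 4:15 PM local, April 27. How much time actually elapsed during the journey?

Departure in UTC: 4:55 AM + 2:00 = 6:55 AM on Apr 27.
Arrival in UTC: 4:15 PM − 1:00 = 3:15 PM on Apr 27.
Elapsed = 3:15 PM − 6:55 AM = 8 hours 20 minutes.

8 hours 20 minutes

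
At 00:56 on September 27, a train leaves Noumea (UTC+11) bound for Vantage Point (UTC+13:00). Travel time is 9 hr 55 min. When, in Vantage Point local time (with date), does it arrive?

Convert departure to UTC: 00:56 − 11:00 = 13:56 UTC on Sep 26.
Add 9 hours 55 minutes travel time → 23:51 UTC.
Vantage Point is UTC+13:00, so local arrival = 23:51 + 13:00 = 12:51 on Sep 27.

12:51 on September 27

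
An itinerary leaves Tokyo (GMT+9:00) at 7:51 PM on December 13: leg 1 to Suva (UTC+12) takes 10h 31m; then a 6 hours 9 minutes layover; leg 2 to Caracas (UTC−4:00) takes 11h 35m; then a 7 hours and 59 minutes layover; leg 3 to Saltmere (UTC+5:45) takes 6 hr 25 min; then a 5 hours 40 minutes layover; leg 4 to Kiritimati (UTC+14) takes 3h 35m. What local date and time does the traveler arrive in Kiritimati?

Convert departure to UTC: 7:51 PM − 9:00 = 10:51 AM UTC on Dec 13.
Add 10 hours 31 minutes leg 1 → 9:22 PM UTC.
Add 6 hours and 9 minutes layover in Suva → 3:31 AM UTC (Dec 14).
Add 11 hours and 35 minutes leg 2 → 3:06 PM UTC.
Add 7 hours and 59 minutes layover in Caracas → 11:05 PM UTC.
Add 6 hours 25 minutes leg 3 → 5:30 AM UTC (Dec 15).
Add 5 hours 40 minutes layover in Saltmere → 11:10 AM UTC.
Add 3 hours and 35 minutes leg 4 → 2:45 PM UTC.
Kiritimati is UTC+14:00, so local arrival = 2:45 PM + 14:00 = 4:45 AM on Dec 16.

4:45 AM on December 16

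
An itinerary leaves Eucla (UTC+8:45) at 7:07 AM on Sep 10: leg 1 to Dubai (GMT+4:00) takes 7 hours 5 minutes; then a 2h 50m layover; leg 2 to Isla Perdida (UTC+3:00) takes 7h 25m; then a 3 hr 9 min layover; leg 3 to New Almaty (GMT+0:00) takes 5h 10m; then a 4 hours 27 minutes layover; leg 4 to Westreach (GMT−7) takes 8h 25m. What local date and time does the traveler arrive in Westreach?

5:53 AM on September 11

Convert departure to UTC: 7:07 AM − 8:45 = 10:22 PM UTC on Sep 9.
Add 7 hours and 5 minutes leg 1 → 5:27 AM UTC (Sep 10).
Add 2 hours 50 minutes layover in Dubai → 8:17 AM UTC.
Add 7 hours 25 minutes leg 2 → 3:42 PM UTC.
Add 3 hours 9 minutes layover in Isla Perdida → 6:51 PM UTC.
Add 5 hours 10 minutes leg 3 → 12:01 AM UTC (Sep 11).
Add 4 hours 27 minutes layover in New Almaty → 4:28 AM UTC.
Add 8 hours 25 minutes leg 4 → 12:53 PM UTC.
Westreach is UTC−7:00, so local arrival = 12:53 PM − 7:00 = 5:53 AM on Sep 11.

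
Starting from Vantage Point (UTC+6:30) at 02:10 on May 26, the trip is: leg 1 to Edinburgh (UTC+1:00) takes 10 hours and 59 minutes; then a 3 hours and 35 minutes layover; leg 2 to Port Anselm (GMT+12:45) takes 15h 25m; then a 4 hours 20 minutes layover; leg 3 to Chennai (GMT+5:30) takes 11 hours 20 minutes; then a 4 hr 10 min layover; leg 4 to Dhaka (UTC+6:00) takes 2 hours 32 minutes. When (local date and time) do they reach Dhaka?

06:01 on May 28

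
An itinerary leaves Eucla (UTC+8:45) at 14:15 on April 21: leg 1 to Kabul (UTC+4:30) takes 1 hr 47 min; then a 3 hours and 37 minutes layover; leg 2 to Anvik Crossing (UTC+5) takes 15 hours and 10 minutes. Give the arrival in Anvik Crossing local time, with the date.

Convert departure to UTC: 14:15 − 8:45 = 05:30 UTC on Apr 21.
Add 1 hour 47 minutes leg 1 → 07:17 UTC.
Add 3 hours 37 minutes layover in Kabul → 10:54 UTC.
Add 15 hours and 10 minutes leg 2 → 02:04 UTC (Apr 22).
Anvik Crossing is UTC+5:00, so local arrival = 02:04 + 5:00 = 07:04 on Apr 22.

07:04 on Apr 22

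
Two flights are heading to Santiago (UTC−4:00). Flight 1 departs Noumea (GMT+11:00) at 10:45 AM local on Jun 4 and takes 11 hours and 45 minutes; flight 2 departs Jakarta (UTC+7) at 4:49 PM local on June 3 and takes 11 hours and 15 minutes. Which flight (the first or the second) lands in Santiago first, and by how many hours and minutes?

Flight 1 in UTC: 10:45 AM − 11:00 = 11:45 PM on Jun 3.
+11 hours and 45 minutes → arrive 11:30 AM UTC on Jun 4.
Flight 2 in UTC: 4:49 PM − 7:00 = 9:49 AM on Jun 3.
+11 hours 15 minutes → arrive 9:04 PM UTC on Jun 3.
Flight 2 lands earlier by 14 hours 26 minutes.

the second, by 14 hours 26 minutes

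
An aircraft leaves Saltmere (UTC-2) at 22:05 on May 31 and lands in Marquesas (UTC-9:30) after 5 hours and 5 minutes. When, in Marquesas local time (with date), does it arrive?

Convert departure to UTC: 22:05 + 2:00 = 00:05 UTC on Jun 1.
Add 5 hours and 5 minutes travel time → 05:10 UTC.
Marquesas is UTC−9:30, so local arrival = 05:10 − 9:30 = 19:40 on May 31.

19:40 on May 31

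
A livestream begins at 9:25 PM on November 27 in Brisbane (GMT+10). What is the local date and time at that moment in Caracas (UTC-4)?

7:25 AM on Nov 27

Caracas is 14:00 behind Brisbane.
Shift by the zone difference: 9:25 PM − 14:00 = 7:25 AM on Nov 27 in Caracas.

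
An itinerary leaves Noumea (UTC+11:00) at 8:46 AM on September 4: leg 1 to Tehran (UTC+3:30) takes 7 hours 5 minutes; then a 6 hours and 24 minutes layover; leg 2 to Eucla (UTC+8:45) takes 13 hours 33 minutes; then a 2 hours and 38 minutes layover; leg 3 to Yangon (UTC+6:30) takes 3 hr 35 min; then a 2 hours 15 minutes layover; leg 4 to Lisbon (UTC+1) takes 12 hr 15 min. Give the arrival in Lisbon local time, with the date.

10:31 PM on September 5

Convert departure to UTC: 8:46 AM − 11:00 = 9:46 PM UTC on Sep 3.
Add 7 hours and 5 minutes leg 1 → 4:51 AM UTC (Sep 4).
Add 6 hours 24 minutes layover in Tehran → 11:15 AM UTC.
Add 13 hours 33 minutes leg 2 → 12:48 AM UTC (Sep 5).
Add 2 hours and 38 minutes layover in Eucla → 3:26 AM UTC.
Add 3 hours 35 minutes leg 3 → 7:01 AM UTC.
Add 2 hours and 15 minutes layover in Yangon → 9:16 AM UTC.
Add 12 hours and 15 minutes leg 4 → 9:31 PM UTC.
Lisbon is UTC+1:00, so local arrival = 9:31 PM + 1:00 = 10:31 PM on Sep 5.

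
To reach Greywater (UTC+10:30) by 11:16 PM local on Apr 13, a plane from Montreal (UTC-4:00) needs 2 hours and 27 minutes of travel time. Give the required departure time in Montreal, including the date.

Target arrival in UTC: 11:16 PM − 10:30 = 12:46 PM on Apr 13.
Subtract 2 hours and 27 minutes → departure 10:19 AM UTC on Apr 13.
Montreal is UTC−4:00: 10:19 AM − 4:00 = 6:19 AM on Apr 13.

6:19 AM on April 13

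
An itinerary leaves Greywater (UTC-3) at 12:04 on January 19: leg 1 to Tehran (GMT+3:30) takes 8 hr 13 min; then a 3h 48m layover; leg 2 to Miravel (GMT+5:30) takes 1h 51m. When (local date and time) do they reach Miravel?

Convert departure to UTC: 12:04 + 3:00 = 15:04 UTC on Jan 19.
Add 8 hours 13 minutes leg 1 → 23:17 UTC.
Add 3 hours 48 minutes layover in Tehran → 03:05 UTC (Jan 20).
Add 1 hour and 51 minutes leg 2 → 04:56 UTC.
Miravel is UTC+5:30, so local arrival = 04:56 + 5:30 = 10:26 on Jan 20.

10:26 on January 20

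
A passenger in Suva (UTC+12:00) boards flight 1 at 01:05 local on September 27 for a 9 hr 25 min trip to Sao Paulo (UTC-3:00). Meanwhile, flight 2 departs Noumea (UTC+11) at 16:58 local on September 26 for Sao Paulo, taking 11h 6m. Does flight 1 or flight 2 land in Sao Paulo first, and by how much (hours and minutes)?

the second, by 5 hours 26 minutes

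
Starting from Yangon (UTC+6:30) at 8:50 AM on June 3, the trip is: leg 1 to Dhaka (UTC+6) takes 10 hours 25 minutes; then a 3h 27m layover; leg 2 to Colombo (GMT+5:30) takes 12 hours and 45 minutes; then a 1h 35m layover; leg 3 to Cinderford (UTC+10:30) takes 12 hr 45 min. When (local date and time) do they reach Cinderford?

Convert departure to UTC: 8:50 AM − 6:30 = 2:20 AM UTC on Jun 3.
Add 10 hours 25 minutes leg 1 → 12:45 PM UTC.
Add 3 hours 27 minutes layover in Dhaka → 4:12 PM UTC.
Add 12 hours and 45 minutes leg 2 → 4:57 AM UTC (Jun 4).
Add 1 hour and 35 minutes layover in Colombo → 6:32 AM UTC.
Add 12 hours 45 minutes leg 3 → 7:17 PM UTC.
Cinderford is UTC+10:30, so local arrival = 7:17 PM + 10:30 = 5:47 AM on Jun 5.

5:47 AM on Jun 5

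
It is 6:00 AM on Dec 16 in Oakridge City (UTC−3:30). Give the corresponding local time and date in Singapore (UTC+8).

In UTC: 6:00 AM + 3:30 = 9:30 AM on Dec 16.
Singapore is UTC+8:00: 9:30 AM + 8:00 = 5:30 PM on Dec 16.

5:30 PM on December 16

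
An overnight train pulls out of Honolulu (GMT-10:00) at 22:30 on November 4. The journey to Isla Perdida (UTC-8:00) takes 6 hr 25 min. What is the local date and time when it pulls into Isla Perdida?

Convert departure to UTC: 22:30 + 10:00 = 08:30 UTC on Nov 5.
Add 6 hours and 25 minutes travel time → 14:55 UTC.
Isla Perdida is UTC−8:00, so local arrival = 14:55 − 8:00 = 06:55 on Nov 5.

06:55 on November 5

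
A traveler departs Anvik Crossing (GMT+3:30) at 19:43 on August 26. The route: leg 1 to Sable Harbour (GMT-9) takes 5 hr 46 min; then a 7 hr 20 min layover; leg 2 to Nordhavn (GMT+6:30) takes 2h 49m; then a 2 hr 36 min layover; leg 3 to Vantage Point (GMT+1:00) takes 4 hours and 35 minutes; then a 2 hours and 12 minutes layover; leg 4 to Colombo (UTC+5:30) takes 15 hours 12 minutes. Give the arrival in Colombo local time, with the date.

14:13 on August 28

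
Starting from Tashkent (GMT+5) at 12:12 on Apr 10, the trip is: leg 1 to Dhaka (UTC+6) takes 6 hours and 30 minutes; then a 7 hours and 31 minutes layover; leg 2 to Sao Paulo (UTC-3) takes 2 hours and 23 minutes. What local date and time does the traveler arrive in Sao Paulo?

Convert departure to UTC: 12:12 − 5:00 = 07:12 UTC on Apr 10.
Add 6 hours 30 minutes leg 1 → 13:42 UTC.
Add 7 hours 31 minutes layover in Dhaka → 21:13 UTC.
Add 2 hours and 23 minutes leg 2 → 23:36 UTC.
Sao Paulo is UTC−3:00, so local arrival = 23:36 − 3:00 = 20:36 on Apr 10.

20:36 on April 10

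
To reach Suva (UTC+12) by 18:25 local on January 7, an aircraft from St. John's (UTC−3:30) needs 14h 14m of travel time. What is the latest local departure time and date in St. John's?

12:41 on January 6

Target arrival in UTC: 18:25 − 12:00 = 06:25 on Jan 7.
Subtract 14 hours 14 minutes → departure 16:11 UTC on Jan 6.
St. John's is UTC−3:30: 16:11 − 3:30 = 12:41 on Jan 6.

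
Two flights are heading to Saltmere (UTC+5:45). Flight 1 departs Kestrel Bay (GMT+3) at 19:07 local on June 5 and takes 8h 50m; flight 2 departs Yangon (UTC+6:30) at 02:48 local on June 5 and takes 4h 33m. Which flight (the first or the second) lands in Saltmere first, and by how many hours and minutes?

Flight 1 in UTC: 19:07 − 3:00 = 16:07 on Jun 5.
+8 hours 50 minutes → arrive 00:57 UTC on Jun 6.
Flight 2 in UTC: 02:48 − 6:30 = 20:18 on Jun 4.
+4 hours and 33 minutes → arrive 00:51 UTC on Jun 5.
Flight 2 lands earlier by 24 hours 6 minutes.

the second, by 24 hours 6 minutes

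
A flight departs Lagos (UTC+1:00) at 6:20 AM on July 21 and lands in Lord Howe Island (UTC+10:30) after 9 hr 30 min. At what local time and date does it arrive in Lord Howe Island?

1:20 AM on Jul 22

Convert departure to UTC: 6:20 AM − 1:00 = 5:20 AM UTC on Jul 21.
Add 9 hours 30 minutes travel time → 2:50 PM UTC.
Lord Howe Island is UTC+10:30, so local arrival = 2:50 PM + 10:30 = 1:20 AM on Jul 22.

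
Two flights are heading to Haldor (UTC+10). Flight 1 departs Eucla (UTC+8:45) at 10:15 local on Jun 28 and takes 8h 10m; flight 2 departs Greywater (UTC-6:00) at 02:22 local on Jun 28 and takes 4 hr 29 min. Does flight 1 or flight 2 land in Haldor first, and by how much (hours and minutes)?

the first, by 3 hours 11 minutes

Flight 1 in UTC: 10:15 − 8:45 = 01:30 on Jun 28.
+8 hours 10 minutes → arrive 09:40 UTC on Jun 28.
Flight 2 in UTC: 02:22 + 6:00 = 08:22 on Jun 28.
+4 hours 29 minutes → arrive 12:51 UTC on Jun 28.
Flight 1 lands earlier by 3 hours 11 minutes.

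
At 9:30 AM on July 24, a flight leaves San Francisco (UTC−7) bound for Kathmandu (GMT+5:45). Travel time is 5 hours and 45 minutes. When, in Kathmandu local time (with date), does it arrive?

4:00 AM on July 25

Convert departure to UTC: 9:30 AM + 7:00 = 4:30 PM UTC on Jul 24.
Add 5 hours 45 minutes travel time → 10:15 PM UTC.
Kathmandu is UTC+5:45, so local arrival = 10:15 PM + 5:45 = 4:00 AM on Jul 25.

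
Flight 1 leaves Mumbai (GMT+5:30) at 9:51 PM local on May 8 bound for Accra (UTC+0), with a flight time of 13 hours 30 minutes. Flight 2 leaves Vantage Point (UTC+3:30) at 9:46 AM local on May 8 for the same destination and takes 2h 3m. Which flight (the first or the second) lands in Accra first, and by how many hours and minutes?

the second, by 21 hours 32 minutes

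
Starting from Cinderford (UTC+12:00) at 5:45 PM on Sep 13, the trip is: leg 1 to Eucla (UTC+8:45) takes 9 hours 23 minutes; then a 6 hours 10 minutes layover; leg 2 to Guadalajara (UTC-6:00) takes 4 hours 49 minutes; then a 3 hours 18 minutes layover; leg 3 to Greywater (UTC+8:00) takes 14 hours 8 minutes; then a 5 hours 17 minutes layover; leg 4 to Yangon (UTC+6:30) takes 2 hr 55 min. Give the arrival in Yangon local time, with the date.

10:15 AM on September 15

Convert departure to UTC: 5:45 PM − 12:00 = 5:45 AM UTC on Sep 13.
Add 9 hours and 23 minutes leg 1 → 3:08 PM UTC.
Add 6 hours 10 minutes layover in Eucla → 9:18 PM UTC.
Add 4 hours 49 minutes leg 2 → 2:07 AM UTC (Sep 14).
Add 3 hours 18 minutes layover in Guadalajara → 5:25 AM UTC.
Add 14 hours 8 minutes leg 3 → 7:33 PM UTC.
Add 5 hours and 17 minutes layover in Greywater → 12:50 AM UTC (Sep 15).
Add 2 hours 55 minutes leg 4 → 3:45 AM UTC.
Yangon is UTC+6:30, so local arrival = 3:45 AM + 6:30 = 10:15 AM on Sep 15.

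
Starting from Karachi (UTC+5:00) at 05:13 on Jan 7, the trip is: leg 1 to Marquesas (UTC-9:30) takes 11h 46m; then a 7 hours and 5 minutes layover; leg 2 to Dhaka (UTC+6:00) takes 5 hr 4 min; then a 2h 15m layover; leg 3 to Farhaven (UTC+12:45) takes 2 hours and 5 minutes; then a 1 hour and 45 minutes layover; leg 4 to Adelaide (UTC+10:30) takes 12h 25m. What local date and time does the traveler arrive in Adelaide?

05:08 on January 9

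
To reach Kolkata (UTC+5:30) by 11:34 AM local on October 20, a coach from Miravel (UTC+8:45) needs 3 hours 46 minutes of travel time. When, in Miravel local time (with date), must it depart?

11:03 AM on October 20

Target arrival in UTC: 11:34 AM − 5:30 = 6:04 AM on Oct 20.
Subtract 3 hours and 46 minutes → departure 2:18 AM UTC on Oct 20.
Miravel is UTC+8:45: 2:18 AM + 8:45 = 11:03 AM on Oct 20.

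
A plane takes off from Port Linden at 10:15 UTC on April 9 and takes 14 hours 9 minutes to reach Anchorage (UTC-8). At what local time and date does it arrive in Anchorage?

16:24 on April 9

Departure is given in UTC: 10:15 on Apr 9.
Add 14 hours and 9 minutes → 00:24 UTC (Apr 10).
Anchorage is UTC−8:00: 00:24 − 8:00 = 16:24 on Apr 9.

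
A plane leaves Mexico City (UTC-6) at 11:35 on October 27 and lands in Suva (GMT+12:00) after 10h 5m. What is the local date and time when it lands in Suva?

15:40 on Oct 28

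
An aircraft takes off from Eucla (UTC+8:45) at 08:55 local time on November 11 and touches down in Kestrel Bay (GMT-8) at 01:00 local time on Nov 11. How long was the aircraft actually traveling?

Departure in UTC: 08:55 − 8:45 = 00:10 on Nov 11.
Arrival in UTC: 01:00 + 8:00 = 09:00 on Nov 11.
Elapsed = 09:00 − 00:10 = 8 hours 50 minutes.

8 hours 50 minutes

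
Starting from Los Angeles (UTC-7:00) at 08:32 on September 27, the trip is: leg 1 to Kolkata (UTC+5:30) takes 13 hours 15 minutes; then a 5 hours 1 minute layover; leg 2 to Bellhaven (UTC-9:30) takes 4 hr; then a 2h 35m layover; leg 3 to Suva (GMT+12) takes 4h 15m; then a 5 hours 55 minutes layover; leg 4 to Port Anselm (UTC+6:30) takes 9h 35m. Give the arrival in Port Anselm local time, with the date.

18:38 on September 29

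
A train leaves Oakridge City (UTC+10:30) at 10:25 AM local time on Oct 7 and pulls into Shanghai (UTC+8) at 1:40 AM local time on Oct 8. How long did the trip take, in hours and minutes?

17 hours 45 minutes

Departure in UTC: 10:25 AM − 10:30 = 11:55 PM on Oct 6.
Arrival in UTC: 1:40 AM − 8:00 = 5:40 PM on Oct 7.
Elapsed = 5:40 PM − 11:55 PM (+1 day) = 17 hours 45 minutes.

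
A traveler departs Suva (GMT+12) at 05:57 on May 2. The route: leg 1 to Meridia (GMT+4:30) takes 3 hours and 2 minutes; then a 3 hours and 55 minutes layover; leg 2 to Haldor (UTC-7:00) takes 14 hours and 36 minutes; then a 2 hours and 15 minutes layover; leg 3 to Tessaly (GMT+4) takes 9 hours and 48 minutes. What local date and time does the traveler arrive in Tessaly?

07:33 on May 3

Convert departure to UTC: 05:57 − 12:00 = 17:57 UTC on May 1.
Add 3 hours 2 minutes leg 1 → 20:59 UTC.
Add 3 hours and 55 minutes layover in Meridia → 00:54 UTC (May 2).
Add 14 hours and 36 minutes leg 2 → 15:30 UTC.
Add 2 hours 15 minutes layover in Haldor → 17:45 UTC.
Add 9 hours and 48 minutes leg 3 → 03:33 UTC (May 3).
Tessaly is UTC+4:00, so local arrival = 03:33 + 4:00 = 07:33 on May 3.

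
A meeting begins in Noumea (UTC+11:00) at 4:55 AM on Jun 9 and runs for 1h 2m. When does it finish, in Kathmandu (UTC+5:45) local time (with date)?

Convert start to UTC: 4:55 AM − 11:00 = 5:55 PM UTC on Jun 8.
Add 1 hour and 2 minutes duration → 6:57 PM UTC.
Kathmandu is UTC+5:45, so local end time = 6:57 PM + 5:45 = 12:42 AM on Jun 9.

12:42 AM on June 9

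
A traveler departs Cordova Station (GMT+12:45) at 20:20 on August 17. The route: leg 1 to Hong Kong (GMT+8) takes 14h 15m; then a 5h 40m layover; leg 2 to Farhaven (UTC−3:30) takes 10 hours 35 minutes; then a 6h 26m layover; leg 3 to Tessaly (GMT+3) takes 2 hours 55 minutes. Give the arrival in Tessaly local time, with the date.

02:26 on August 19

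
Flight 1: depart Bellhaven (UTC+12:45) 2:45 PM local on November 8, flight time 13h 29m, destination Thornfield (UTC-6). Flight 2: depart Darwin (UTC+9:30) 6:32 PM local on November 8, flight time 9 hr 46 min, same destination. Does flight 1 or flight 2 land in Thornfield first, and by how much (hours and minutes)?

the first, by 3 hours 19 minutes

Flight 1 in UTC: 2:45 PM − 12:45 = 2:00 AM on Nov 8.
+13 hours and 29 minutes → arrive 3:29 PM UTC on Nov 8.
Flight 2 in UTC: 6:32 PM − 9:30 = 9:02 AM on Nov 8.
+9 hours 46 minutes → arrive 6:48 PM UTC on Nov 8.
Flight 1 lands earlier by 3 hours 19 minutes.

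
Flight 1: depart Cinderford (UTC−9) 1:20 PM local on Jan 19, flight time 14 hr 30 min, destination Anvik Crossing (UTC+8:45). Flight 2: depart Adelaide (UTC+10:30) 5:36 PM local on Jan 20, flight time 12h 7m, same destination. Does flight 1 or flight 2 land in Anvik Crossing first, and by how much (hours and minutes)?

Flight 1 in UTC: 1:20 PM + 9:00 = 10:20 PM on Jan 19.
+14 hours and 30 minutes → arrive 12:50 PM UTC on Jan 20.
Flight 2 in UTC: 5:36 PM − 10:30 = 7:06 AM on Jan 20.
+12 hours 7 minutes → arrive 7:13 PM UTC on Jan 20.
Flight 1 lands earlier by 6 hours 23 minutes.

the first, by 6 hours 23 minutes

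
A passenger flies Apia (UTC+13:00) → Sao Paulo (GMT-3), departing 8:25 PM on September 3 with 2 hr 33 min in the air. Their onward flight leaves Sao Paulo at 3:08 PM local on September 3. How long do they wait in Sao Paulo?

Convert departure to UTC: 8:25 PM − 13:00 = 7:25 AM UTC on Sep 3.
Add 2 hours 33 minutes flight time → 9:58 AM UTC.
Sao Paulo is UTC−3:00, so local arrival = 9:58 AM − 3:00 = 6:58 AM on Sep 3.
Layover = 3:08 PM − 6:58 AM = 8 hours 10 minutes.

8 hours 10 minutes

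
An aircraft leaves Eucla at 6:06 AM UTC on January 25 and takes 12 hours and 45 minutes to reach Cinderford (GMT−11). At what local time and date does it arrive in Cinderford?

Departure is given in UTC: 6:06 AM on Jan 25.
Add 12 hours and 45 minutes → 6:51 PM UTC.
Cinderford is UTC−11:00: 6:51 PM − 11:00 = 7:51 AM on Jan 25.

7:51 AM on January 25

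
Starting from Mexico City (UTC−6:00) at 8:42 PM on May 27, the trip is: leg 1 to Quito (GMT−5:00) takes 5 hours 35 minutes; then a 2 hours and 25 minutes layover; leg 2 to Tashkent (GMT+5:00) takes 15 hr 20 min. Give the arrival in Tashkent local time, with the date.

Convert departure to UTC: 8:42 PM + 6:00 = 2:42 AM UTC on May 28.
Add 5 hours and 35 minutes leg 1 → 8:17 AM UTC.
Add 2 hours and 25 minutes layover in Quito → 10:42 AM UTC.
Add 15 hours and 20 minutes leg 2 → 2:02 AM UTC (May 29).
Tashkent is UTC+5:00, so local arrival = 2:02 AM + 5:00 = 7:02 AM on May 29.

7:02 AM on May 29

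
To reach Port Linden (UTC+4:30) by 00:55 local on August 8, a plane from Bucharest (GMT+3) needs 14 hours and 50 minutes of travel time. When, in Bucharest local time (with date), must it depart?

Target arrival in UTC: 00:55 − 4:30 = 20:25 on Aug 7.
Subtract 14 hours 50 minutes → departure 05:35 UTC on Aug 7.
Bucharest is UTC+3:00: 05:35 + 3:00 = 08:35 on Aug 7.

08:35 on Aug 7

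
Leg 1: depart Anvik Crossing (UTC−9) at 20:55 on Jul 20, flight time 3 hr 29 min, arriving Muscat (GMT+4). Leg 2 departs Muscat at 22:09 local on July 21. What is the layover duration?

Convert departure to UTC: 20:55 + 9:00 = 05:55 UTC on Jul 21.
Add 3 hours 29 minutes flight time → 09:24 UTC.
Muscat is UTC+4:00, so local arrival = 09:24 + 4:00 = 13:24 on Jul 21.
Layover = 22:09 − 13:24 = 8 hours 45 minutes.

8 hours 45 minutes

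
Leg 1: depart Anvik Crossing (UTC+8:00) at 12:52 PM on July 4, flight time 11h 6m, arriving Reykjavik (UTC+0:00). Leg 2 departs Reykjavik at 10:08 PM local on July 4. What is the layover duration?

Convert departure to UTC: 12:52 PM − 8:00 = 4:52 AM UTC on Jul 4.
Add 11 hours and 6 minutes flight time → 3:58 PM UTC.
Reykjavik is UTC+0, so local arrival is the same: 3:58 PM on Jul 4.
Layover = 10:08 PM − 3:58 PM = 6 hours 10 minutes.

6 hours 10 minutes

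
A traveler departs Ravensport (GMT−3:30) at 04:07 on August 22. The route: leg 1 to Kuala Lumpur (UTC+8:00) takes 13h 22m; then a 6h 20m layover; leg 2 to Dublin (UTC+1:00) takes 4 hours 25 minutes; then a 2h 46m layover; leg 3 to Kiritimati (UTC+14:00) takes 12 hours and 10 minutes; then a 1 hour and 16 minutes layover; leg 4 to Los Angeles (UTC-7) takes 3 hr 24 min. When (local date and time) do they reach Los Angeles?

Convert departure to UTC: 04:07 + 3:30 = 07:37 UTC on Aug 22.
Add 13 hours 22 minutes leg 1 → 20:59 UTC.
Add 6 hours and 20 minutes layover in Kuala Lumpur → 03:19 UTC (Aug 23).
Add 4 hours and 25 minutes leg 2 → 07:44 UTC.
Add 2 hours and 46 minutes layover in Dublin → 10:30 UTC.
Add 12 hours 10 minutes leg 3 → 22:40 UTC.
Add 1 hour 16 minutes layover in Kiritimati → 23:56 UTC.
Add 3 hours 24 minutes leg 4 → 03:20 UTC (Aug 24).
Los Angeles is UTC−7:00, so local arrival = 03:20 − 7:00 = 20:20 on Aug 23.

20:20 on August 23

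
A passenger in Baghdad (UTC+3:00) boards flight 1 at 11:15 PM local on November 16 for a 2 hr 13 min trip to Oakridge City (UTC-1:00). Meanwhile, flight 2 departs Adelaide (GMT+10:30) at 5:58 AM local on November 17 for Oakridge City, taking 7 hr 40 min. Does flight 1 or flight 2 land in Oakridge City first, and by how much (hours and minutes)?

Flight 1 in UTC: 11:15 PM − 3:00 = 8:15 PM on Nov 16.
+2 hours and 13 minutes → arrive 10:28 PM UTC on Nov 16.
Flight 2 in UTC: 5:58 AM − 10:30 = 7:28 PM on Nov 16.
+7 hours and 40 minutes → arrive 3:08 AM UTC on Nov 17.
Flight 1 lands earlier by 4 hours 40 minutes.

the first, by 4 hours 40 minutes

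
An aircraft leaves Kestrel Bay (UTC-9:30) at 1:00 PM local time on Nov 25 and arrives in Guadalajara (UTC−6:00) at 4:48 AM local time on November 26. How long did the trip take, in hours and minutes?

Departure in UTC: 1:00 PM + 9:30 = 10:30 PM on Nov 25.
Arrival in UTC: 4:48 AM + 6:00 = 10:48 AM on Nov 26.
Elapsed = 10:48 AM − 10:30 PM (+1 day) = 12 hours 18 minutes.

12 hours 18 minutes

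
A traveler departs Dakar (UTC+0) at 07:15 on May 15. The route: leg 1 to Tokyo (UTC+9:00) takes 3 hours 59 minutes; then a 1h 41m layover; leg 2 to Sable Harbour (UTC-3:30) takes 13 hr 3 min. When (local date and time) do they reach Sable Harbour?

22:28 on May 15

Dakar is at UTC+0, so departure is already 07:15 UTC on May 15.
Add 3 hours and 59 minutes leg 1 → 11:14 UTC.
Add 1 hour and 41 minutes layover in Tokyo → 12:55 UTC.
Add 13 hours and 3 minutes leg 2 → 01:58 UTC (May 16).
Sable Harbour is UTC−3:30, so local arrival = 01:58 − 3:30 = 22:28 on May 15.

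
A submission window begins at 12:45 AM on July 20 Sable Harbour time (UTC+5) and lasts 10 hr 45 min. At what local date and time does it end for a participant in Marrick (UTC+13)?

7:30 PM on July 20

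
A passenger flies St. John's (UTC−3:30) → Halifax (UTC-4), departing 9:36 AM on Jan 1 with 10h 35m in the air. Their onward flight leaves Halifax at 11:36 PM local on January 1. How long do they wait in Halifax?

Convert departure to UTC: 9:36 AM + 3:30 = 1:06 PM UTC on Jan 1.
Add 10 hours 35 minutes flight time → 11:41 PM UTC.
Halifax is UTC−4:00, so local arrival = 11:41 PM − 4:00 = 7:41 PM on Jan 1.
Layover = 11:36 PM − 7:41 PM = 3 hours 55 minutes.

3 hours 55 minutes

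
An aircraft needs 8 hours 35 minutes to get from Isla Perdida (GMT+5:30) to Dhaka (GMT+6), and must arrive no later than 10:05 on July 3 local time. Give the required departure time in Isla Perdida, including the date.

Target arrival in UTC: 10:05 − 6:00 = 04:05 on Jul 3.
Subtract 8 hours and 35 minutes → departure 19:30 UTC on Jul 2.
Isla Perdida is UTC+5:30: 19:30 + 5:30 = 01:00 on Jul 3.

01:00 on Jul 3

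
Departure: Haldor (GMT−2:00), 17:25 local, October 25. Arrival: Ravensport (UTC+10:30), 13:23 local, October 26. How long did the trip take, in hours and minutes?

7 hours 28 minutes

Departure in UTC: 17:25 + 2:00 = 19:25 on Oct 25.
Arrival in UTC: 13:23 − 10:30 = 02:53 on Oct 26.
Elapsed = 02:53 − 19:25 (+1 day) = 7 hours 28 minutes.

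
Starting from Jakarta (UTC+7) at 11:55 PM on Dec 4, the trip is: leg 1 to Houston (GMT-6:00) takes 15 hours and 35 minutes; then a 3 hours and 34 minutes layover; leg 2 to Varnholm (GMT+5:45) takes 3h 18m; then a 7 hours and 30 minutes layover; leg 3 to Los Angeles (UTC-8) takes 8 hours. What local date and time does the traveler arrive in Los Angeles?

10:52 PM on Dec 5

Convert departure to UTC: 11:55 PM − 7:00 = 4:55 PM UTC on Dec 4.
Add 15 hours and 35 minutes leg 1 → 8:30 AM UTC (Dec 5).
Add 3 hours and 34 minutes layover in Houston → 12:04 PM UTC.
Add 3 hours 18 minutes leg 2 → 3:22 PM UTC.
Add 7 hours and 30 minutes layover in Varnholm → 10:52 PM UTC.
Add 8 hours leg 3 → 6:52 AM UTC (Dec 6).
Los Angeles is UTC−8:00, so local arrival = 6:52 AM − 8:00 = 10:52 PM on Dec 5.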